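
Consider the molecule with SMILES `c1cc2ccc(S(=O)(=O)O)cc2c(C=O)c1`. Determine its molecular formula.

C11H8O4S

Atom tally by fragment:
  naphthalene ring system core → C:10 H:8
  (− 2 ring H displaced by substituents)
  + SO3H → S:1 O:3 H:1
  + CHO → C:1 H:1 O:1
Element totals:
  C: 11
  H: 8
  O: 4
  S: 1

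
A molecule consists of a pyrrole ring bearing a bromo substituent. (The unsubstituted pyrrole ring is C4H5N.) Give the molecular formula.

C4H4BrN

Atom tally by fragment:
  pyrrole ring core → C:4 H:5 N:1
  (− 1 ring H displaced by substituents)
  + Br → Br:1
Element totals:
  C: 4
  H: 4
  Br: 1
  N: 1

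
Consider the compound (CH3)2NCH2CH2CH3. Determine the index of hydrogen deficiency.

Element totals:
  C: 5
  H: 13
  N: 1
Molecular formula: C5H13N.
DoU = (2C + 2 + N − H − X) / 2 = (2·5 + 2 + 1 − 13 − 0) / 2 = 0.

0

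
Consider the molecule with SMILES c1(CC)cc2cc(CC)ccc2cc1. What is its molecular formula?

C14H16

Atom tally by fragment:
  naphthalene ring system core → C:10 H:8
  (− 2 ring H displaced by substituents)
  + C2H5 → C:2 H:5
  + C2H5 → C:2 H:5
Element totals:
  C: 14
  H: 16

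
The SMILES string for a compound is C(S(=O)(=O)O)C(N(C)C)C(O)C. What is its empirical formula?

C6H15NO4S

Atom tally by fragment:
  HO3SCH2 → C:1 H:3 S:1 O:3
  CH(N(CH3)2) → C:3 H:7 N:1
  CH(OH) → C:1 H:2 O:1
  CH3 → C:1 H:3
Element totals:
  C: 6
  H: 15
  N: 1
  O: 4
  S: 1
Molecular formula: C6H15NO4S.
gcd of subscripts (6, 15, 1, 4, 1) = 1, so the empirical formula equals the molecular formula.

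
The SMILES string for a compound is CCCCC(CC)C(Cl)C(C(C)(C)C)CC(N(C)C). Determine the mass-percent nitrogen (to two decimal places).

4.83%

Atom tally by fragment:
  CH3 → C:1 H:3
  CH2 → C:1 H:2
  CH2 → C:1 H:2
  CH2 → C:1 H:2
  CH(C2H5) → C:3 H:6
  CH(Cl) → C:1 H:1 Cl:1
  CH(C(CH3)3) → C:5 H:10
  CH2 → C:1 H:2
  CH2N(CH3)2 → C:3 H:8 N:1
Element totals:
  C: 17
  H: 36
  Cl: 1
  N: 1
Molecular formula: C17H36ClN.
Molar mass = 289.932 g/mol.
Mass from N: 1 × 14.007 = 14.007 g/mol.
%N = 14.007 / 289.932 × 100 = 4.83%.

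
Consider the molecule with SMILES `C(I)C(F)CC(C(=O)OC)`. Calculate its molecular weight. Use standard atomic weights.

260.05 g/mol

Atom tally by fragment:
  ICH2 → C:1 H:2 I:1
  CH(F) → C:1 H:1 F:1
  CH2 → C:1 H:2
  CH2COOCH3 → C:3 H:5 O:2
Element totals:
  C: 6
  H: 10
  F: 1
  I: 1
  O: 2
Molecular formula: C6H10FIO2.
  M = 6(12.011) + 10(1.008) + 18.998 + 126.904 + 2(15.999)
    = 72.066 + 10.080 + 18.998 + 126.904 + 31.998 = 260.046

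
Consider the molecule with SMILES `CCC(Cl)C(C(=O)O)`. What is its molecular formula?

C5H9ClO2

Atom tally by fragment:
  CH3 → C:1 H:3
  CH2 → C:1 H:2
  CH(Cl) → C:1 H:1 Cl:1
  CH2COOH → C:2 H:3 O:2
Element totals:
  C: 5
  H: 9
  Cl: 1
  O: 2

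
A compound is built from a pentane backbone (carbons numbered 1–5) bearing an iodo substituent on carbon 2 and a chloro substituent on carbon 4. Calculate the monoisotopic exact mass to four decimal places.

Atom tally by fragment:
  CH3 → C:1 H:3
  CH(I) → C:1 H:1 I:1
  CH2 → C:1 H:2
  CH(Cl) → C:1 H:1 Cl:1
  CH3 → C:1 H:3
Element totals:
  C: 5
  H: 10
  Cl: 1
  I: 1
Molecular formula: C5H10ClI.
  M = 5(12.0) + 10(1.007825) + 34.968853 + 126.904472
    = 60.000000 + 10.078250 + 34.968853 + 126.904472 = 231.951575

231.9516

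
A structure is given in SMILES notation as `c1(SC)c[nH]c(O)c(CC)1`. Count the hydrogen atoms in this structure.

11

Atom tally by fragment:
  pyrrole ring core → C:4 H:5 N:1
  (− 3 ring H displaced by substituents)
  + SCH3 → C:1 H:3 S:1
  + OH → O:1 H:1
  + C2H5 → C:2 H:5
Element totals:
  C: 7
  H: 11
  N: 1
  O: 1
  S: 1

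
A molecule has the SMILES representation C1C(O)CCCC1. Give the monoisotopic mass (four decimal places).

Atom tally by fragment:
  cyclohexane ring core → C:6 H:12
  (− 1 ring H displaced by substituents)
  + OH → O:1 H:1
Element totals:
  C: 6
  H: 12
  O: 1
Molecular formula: C6H12O.
  M = 6(12.0) + 12(1.007825) + 15.994915
    = 72.000000 + 12.093900 + 15.994915 = 100.088815

100.0888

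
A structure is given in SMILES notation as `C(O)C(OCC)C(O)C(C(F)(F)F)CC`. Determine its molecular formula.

Atom tally by fragment:
  HOCH2 → C:1 H:3 O:1
  CH(OC2H5) → C:3 H:6 O:1
  CH(OH) → C:1 H:2 O:1
  CH(CF3) → C:2 H:1 F:3
  CH2 → C:1 H:2
  CH3 → C:1 H:3
Element totals:
  C: 9
  H: 17
  F: 3
  O: 3

C9H17F3O3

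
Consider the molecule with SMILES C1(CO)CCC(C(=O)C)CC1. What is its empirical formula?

C9H16O2

Atom tally by fragment:
  cyclohexane ring core → C:6 H:12
  (− 2 ring H displaced by substituents)
  + CH2OH → C:1 H:3 O:1
  + COCH3 → C:2 H:3 O:1
Element totals:
  C: 9
  H: 16
  O: 2
Molecular formula: C9H16O2.
gcd of subscripts (9, 16, 2) = 1, so the empirical formula equals the molecular formula.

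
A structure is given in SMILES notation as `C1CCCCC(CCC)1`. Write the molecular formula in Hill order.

C9H18

Atom tally by fragment:
  cyclohexane ring core → C:6 H:12
  (− 1 ring H displaced by substituents)
  + CH2CH2CH3 → C:3 H:7
Element totals:
  C: 9
  H: 18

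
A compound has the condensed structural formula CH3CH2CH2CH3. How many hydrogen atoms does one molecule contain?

10

Atom tally by fragment:
  CH3 → C:1 H:3
  CH2 → C:1 H:2
  CH2 → C:1 H:2
  CH3 → C:1 H:3
Element totals:
  C: 4
  H: 10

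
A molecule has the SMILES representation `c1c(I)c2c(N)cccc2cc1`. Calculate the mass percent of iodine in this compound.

Atom tally by fragment:
  naphthalene ring system core → C:10 H:8
  (− 2 ring H displaced by substituents)
  + I → I:1
  + NH2 → N:1 H:2
Element totals:
  C: 10
  H: 8
  I: 1
  N: 1
Molecular formula: C10H8IN.
Molar mass = 269.085 g/mol.
Mass from I: 1 × 126.904 = 126.904 g/mol.
%I = 126.904 / 269.085 × 100 = 47.16%.

47.16%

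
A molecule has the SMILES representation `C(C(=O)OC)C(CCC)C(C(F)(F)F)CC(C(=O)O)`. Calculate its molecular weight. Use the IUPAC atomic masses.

Atom tally by fragment:
  CH3OOCCH2 → C:3 H:5 O:2
  CH(CH2CH2CH3) → C:4 H:8
  CH(CF3) → C:2 H:1 F:3
  CH2 → C:1 H:2
  CH2COOH → C:2 H:3 O:2
Element totals:
  C: 12
  H: 19
  F: 3
  O: 4
Molecular formula: C12H19F3O4.
  M = 12(12.011) + 19(1.008) + 3(18.998) + 4(15.999)
    = 144.132 + 19.152 + 56.994 + 63.996 = 284.274

284.27 g/mol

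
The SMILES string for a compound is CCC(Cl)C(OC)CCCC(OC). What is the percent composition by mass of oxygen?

15.33%

Atom tally by fragment:
  CH3 → C:1 H:3
  CH2 → C:1 H:2
  CH(Cl) → C:1 H:1 Cl:1
  CH(OCH3) → C:2 H:4 O:1
  CH2 → C:1 H:2
  CH2 → C:1 H:2
  CH2 → C:1 H:2
  CH2OCH3 → C:2 H:5 O:1
Element totals:
  C: 10
  H: 21
  Cl: 1
  O: 2
Molecular formula: C10H21ClO2.
Molar mass = 208.726 g/mol.
Mass from O: 2 × 15.999 = 31.998 g/mol.
%O = 31.998 / 208.726 × 100 = 15.33%.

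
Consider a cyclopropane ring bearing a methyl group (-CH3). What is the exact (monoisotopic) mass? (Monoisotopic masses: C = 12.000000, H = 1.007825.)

Atom tally by fragment:
  cyclopropane ring core → C:3 H:6
  (− 1 ring H displaced by substituents)
  + CH3 → C:1 H:3
Element totals:
  C: 4
  H: 8
Molecular formula: C4H8.
  M = 4(12.0) + 8(1.007825)
    = 48.000000 + 8.062600 = 56.062600

56.0626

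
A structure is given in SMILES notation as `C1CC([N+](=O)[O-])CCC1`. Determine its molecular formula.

C6H11NO2

Atom tally by fragment:
  cyclohexane ring core → C:6 H:12
  (− 1 ring H displaced by substituents)
  + NO2 → N:1 O:2
Element totals:
  C: 6
  H: 11
  N: 1
  O: 2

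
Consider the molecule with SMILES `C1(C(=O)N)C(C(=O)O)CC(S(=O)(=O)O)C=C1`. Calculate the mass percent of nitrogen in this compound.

5.62%

Atom tally by fragment:
  cyclohexene ring core → C:6 H:10
  (− 3 ring H displaced by substituents)
  + CONH2 → C:1 H:2 O:1 N:1
  + COOH → C:1 H:1 O:2
  + SO3H → S:1 O:3 H:1
Element totals:
  C: 8
  H: 11
  N: 1
  O: 6
  S: 1
Molecular formula: C8H11NO6S.
Molar mass = 249.237 g/mol.
Mass from N: 1 × 14.007 = 14.007 g/mol.
%N = 14.007 / 249.237 × 100 = 5.62%.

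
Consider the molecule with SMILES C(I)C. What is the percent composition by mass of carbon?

Atom tally by fragment:
  ICH2 → C:1 H:2 I:1
  CH3 → C:1 H:3
Element totals:
  C: 2
  H: 5
  I: 1
Molecular formula: C2H5I.
Molar mass = 155.966 g/mol.
Mass from C: 2 × 12.011 = 24.022 g/mol.
%C = 24.022 / 155.966 × 100 = 15.40%.

15.40%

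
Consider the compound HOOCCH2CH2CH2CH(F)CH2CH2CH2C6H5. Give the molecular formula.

C14H19FO2

Element totals:
  C: 14
  H: 19
  F: 1
  O: 2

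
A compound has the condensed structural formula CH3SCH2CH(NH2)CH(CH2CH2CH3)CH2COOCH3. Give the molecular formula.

Element totals:
  C: 10
  H: 21
  N: 1
  O: 2
  S: 1

C10H21NO2S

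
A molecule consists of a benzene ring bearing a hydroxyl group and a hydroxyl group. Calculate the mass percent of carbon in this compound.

Atom tally by fragment:
  benzene ring core → C:6 H:6
  (− 2 ring H displaced by substituents)
  + OH → O:1 H:1
  + OH → O:1 H:1
Element totals:
  C: 6
  H: 6
  O: 2
Molecular formula: C6H6O2.
Molar mass = 110.112 g/mol.
Mass from C: 6 × 12.011 = 72.066 g/mol.
%C = 72.066 / 110.112 × 100 = 65.45%.

65.45%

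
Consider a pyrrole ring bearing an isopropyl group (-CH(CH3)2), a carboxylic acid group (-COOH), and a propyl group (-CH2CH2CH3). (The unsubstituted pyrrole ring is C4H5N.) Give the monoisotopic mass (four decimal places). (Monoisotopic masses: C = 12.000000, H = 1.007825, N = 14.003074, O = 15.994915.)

Atom tally by fragment:
  pyrrole ring core → C:4 H:5 N:1
  (− 3 ring H displaced by substituents)
  + CH(CH3)2 → C:3 H:7
  + COOH → C:1 H:1 O:2
  + CH2CH2CH3 → C:3 H:7
Element totals:
  C: 11
  H: 17
  N: 1
  O: 2
Molecular formula: C11H17NO2.
  M = 11(12.0) + 17(1.007825) + 14.003074 + 2(15.994915)
    = 132.000000 + 17.133025 + 14.003074 + 31.989830 = 195.125929

195.1259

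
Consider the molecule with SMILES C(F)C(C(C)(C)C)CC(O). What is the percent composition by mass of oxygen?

10.79%

Atom tally by fragment:
  FCH2 → C:1 H:2 F:1
  CH(C(CH3)3) → C:5 H:10
  CH2 → C:1 H:2
  CH2OH → C:1 H:3 O:1
Element totals:
  C: 8
  H: 17
  F: 1
  O: 1
Molecular formula: C8H17FO.
Molar mass = 148.221 g/mol.
Mass from O: 1 × 15.999 = 15.999 g/mol.
%O = 15.999 / 148.221 × 100 = 10.79%.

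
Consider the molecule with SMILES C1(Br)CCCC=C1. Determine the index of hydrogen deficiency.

Atom tally by fragment:
  cyclohexene ring core → C:6 H:10
  (− 1 ring H displaced by substituents)
  + Br → Br:1
Element totals:
  C: 6
  H: 9
  Br: 1
Molecular formula: C6H9Br.
DoU = (2C + 2 + N − H − X) / 2 = (2·6 + 2 + 0 − 9 − 1) / 2 = 2.

2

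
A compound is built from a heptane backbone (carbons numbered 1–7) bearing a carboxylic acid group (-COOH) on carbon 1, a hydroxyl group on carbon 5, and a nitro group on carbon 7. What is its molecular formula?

C8H15NO5

Atom tally by fragment:
  HOOCCH2 → C:2 H:3 O:2
  CH2 → C:1 H:2
  CH2 → C:1 H:2
  CH2 → C:1 H:2
  CH(OH) → C:1 H:2 O:1
  CH2 → C:1 H:2
  CH2NO2 → C:1 H:2 N:1 O:2
Element totals:
  C: 8
  H: 15
  N: 1
  O: 5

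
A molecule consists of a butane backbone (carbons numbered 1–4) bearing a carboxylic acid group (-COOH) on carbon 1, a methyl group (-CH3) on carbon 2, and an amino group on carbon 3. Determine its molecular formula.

C6H13NO2

Atom tally by fragment:
  HOOCCH2 → C:2 H:3 O:2
  CH(CH3) → C:2 H:4
  CH(NH2) → C:1 H:3 N:1
  CH3 → C:1 H:3
Element totals:
  C: 6
  H: 13
  N: 1
  O: 2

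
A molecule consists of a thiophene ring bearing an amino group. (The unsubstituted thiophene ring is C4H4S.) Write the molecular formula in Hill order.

Atom tally by fragment:
  thiophene ring core → C:4 H:4 S:1
  (− 1 ring H displaced by substituents)
  + NH2 → N:1 H:2
Element totals:
  C: 4
  H: 5
  N: 1
  S: 1

C4H5NS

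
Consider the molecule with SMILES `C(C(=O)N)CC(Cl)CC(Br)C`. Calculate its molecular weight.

Atom tally by fragment:
  H2NOCCH2 → C:2 H:4 O:1 N:1
  CH2 → C:1 H:2
  CH(Cl) → C:1 H:1 Cl:1
  CH2 → C:1 H:2
  CH(Br) → C:1 H:1 Br:1
  CH3 → C:1 H:3
Element totals:
  C: 7
  H: 13
  Br: 1
  Cl: 1
  N: 1
  O: 1
Molecular formula: C7H13BrClNO.
  M = 7(12.011) + 13(1.008) + 79.904 + 35.45 + 14.007 + 15.999
    = 84.077 + 13.104 + 79.904 + 35.450 + 14.007 + 15.999 = 242.541

242.54 g/mol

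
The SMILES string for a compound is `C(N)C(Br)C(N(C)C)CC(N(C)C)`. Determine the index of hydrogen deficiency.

Atom tally by fragment:
  H2NCH2 → C:1 H:4 N:1
  CH(Br) → C:1 H:1 Br:1
  CH(N(CH3)2) → C:3 H:7 N:1
  CH2 → C:1 H:2
  CH2N(CH3)2 → C:3 H:8 N:1
Element totals:
  C: 9
  H: 22
  Br: 1
  N: 3
Molecular formula: C9H22BrN3.
DoU = (2C + 2 + N − H − X) / 2 = (2·9 + 2 + 3 − 22 − 1) / 2 = 0.

0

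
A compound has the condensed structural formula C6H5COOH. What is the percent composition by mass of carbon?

Atom tally by fragment:
  benzene ring core → C:6 H:6
  (− 1 ring H displaced by substituents)
  + COOH → C:1 H:1 O:2
Element totals:
  C: 7
  H: 6
  O: 2
Molecular formula: C7H6O2.
Molar mass = 122.123 g/mol.
Mass from C: 7 × 12.011 = 84.077 g/mol.
%C = 84.077 / 122.123 × 100 = 68.85%.

68.85%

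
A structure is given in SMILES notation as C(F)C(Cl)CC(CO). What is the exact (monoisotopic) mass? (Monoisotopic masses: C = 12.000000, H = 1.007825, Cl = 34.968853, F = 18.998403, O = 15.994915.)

Atom tally by fragment:
  FCH2 → C:1 H:2 F:1
  CH(Cl) → C:1 H:1 Cl:1
  CH2 → C:1 H:2
  CH2CH2OH → C:2 H:5 O:1
Element totals:
  C: 5
  H: 10
  Cl: 1
  F: 1
  O: 1
Molecular formula: C5H10ClFO.
  M = 5(12.0) + 10(1.007825) + 34.968853 + 18.998403 + 15.994915
    = 60.000000 + 10.078250 + 34.968853 + 18.998403 + 15.994915 = 140.040421

140.0404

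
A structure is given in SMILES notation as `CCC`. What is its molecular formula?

Atom tally by fragment:
  CH3 → C:1 H:3
  CH2 → C:1 H:2
  CH3 → C:1 H:3
Element totals:
  C: 3
  H: 8

C3H8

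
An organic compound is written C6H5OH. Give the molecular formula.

C6H6O

Atom tally by fragment:
  benzene ring core → C:6 H:6
  (− 1 ring H displaced by substituents)
  + OH → O:1 H:1
Element totals:
  C: 6
  H: 6
  O: 1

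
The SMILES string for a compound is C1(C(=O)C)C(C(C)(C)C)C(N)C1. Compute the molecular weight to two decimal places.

169.27 g/mol

Atom tally by fragment:
  cyclobutane ring core → C:4 H:8
  (− 3 ring H displaced by substituents)
  + COCH3 → C:2 H:3 O:1
  + C(CH3)3 → C:4 H:9
  + NH2 → N:1 H:2
Element totals:
  C: 10
  H: 19
  N: 1
  O: 1
Molecular formula: C10H19NO.
  M = 10(12.011) + 19(1.008) + 14.007 + 15.999
    = 120.110 + 19.152 + 14.007 + 15.999 = 169.268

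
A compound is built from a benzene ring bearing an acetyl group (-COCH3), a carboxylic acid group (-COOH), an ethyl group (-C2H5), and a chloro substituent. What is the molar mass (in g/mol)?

Atom tally by fragment:
  benzene ring core → C:6 H:6
  (− 4 ring H displaced by substituents)
  + COCH3 → C:2 H:3 O:1
  + COOH → C:1 H:1 O:2
  + C2H5 → C:2 H:5
  + Cl → Cl:1
Element totals:
  C: 11
  H: 11
  Cl: 1
  O: 3
Molecular formula: C11H11ClO3.
  M = 11(12.011) + 11(1.008) + 35.45 + 3(15.999)
    = 132.121 + 11.088 + 35.450 + 47.997 = 226.656

226.66 g/mol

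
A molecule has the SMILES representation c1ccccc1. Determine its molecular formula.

C6H6

Atom tally by fragment:
  benzene ring core → C:6 H:6
Element totals:
  C: 6
  H: 6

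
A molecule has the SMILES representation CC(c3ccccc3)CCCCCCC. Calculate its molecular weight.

Atom tally by fragment:
  CH3 → C:1 H:3
  CH(C6H5) → C:7 H:6
  CH2 → C:1 H:2
  CH2 → C:1 H:2
  CH2 → C:1 H:2
  CH2 → C:1 H:2
  CH2 → C:1 H:2
  CH2 → C:1 H:2
  CH3 → C:1 H:3
Element totals:
  C: 15
  H: 24
Molecular formula: C15H24.
  M = 15(12.011) + 24(1.008)
    = 180.165 + 24.192 = 204.357

204.36 g/mol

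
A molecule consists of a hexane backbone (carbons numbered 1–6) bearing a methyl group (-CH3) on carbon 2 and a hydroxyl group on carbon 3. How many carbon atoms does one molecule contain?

Atom tally by fragment:
  CH3 → C:1 H:3
  CH(CH3) → C:2 H:4
  CH(OH) → C:1 H:2 O:1
  CH2 → C:1 H:2
  CH2 → C:1 H:2
  CH3 → C:1 H:3
Element totals:
  C: 7
  H: 16
  O: 1

7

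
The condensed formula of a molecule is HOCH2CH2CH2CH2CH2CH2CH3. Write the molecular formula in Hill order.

Atom tally by fragment:
  HOCH2CH2 → C:2 H:5 O:1
  CH2 → C:1 H:2
  CH2 → C:1 H:2
  CH2 → C:1 H:2
  CH2 → C:1 H:2
  CH3 → C:1 H:3
Element totals:
  C: 7
  H: 16
  O: 1

C7H16O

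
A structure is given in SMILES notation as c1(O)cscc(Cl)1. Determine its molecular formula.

Atom tally by fragment:
  thiophene ring core → C:4 H:4 S:1
  (− 2 ring H displaced by substituents)
  + OH → O:1 H:1
  + Cl → Cl:1
Element totals:
  C: 4
  H: 3
  Cl: 1
  O: 1
  S: 1

C4H3ClOS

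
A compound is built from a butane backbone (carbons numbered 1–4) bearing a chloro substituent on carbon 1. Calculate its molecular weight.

92.57 g/mol

Atom tally by fragment:
  ClCH2 → C:1 H:2 Cl:1
  CH2 → C:1 H:2
  CH2 → C:1 H:2
  CH3 → C:1 H:3
Element totals:
  C: 4
  H: 9
  Cl: 1
Molecular formula: C4H9Cl.
  M = 4(12.011) + 9(1.008) + 35.45
    = 48.044 + 9.072 + 35.450 = 92.566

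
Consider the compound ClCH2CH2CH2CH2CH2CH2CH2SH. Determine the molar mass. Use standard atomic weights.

166.71 g/mol

Atom tally by fragment:
  ClCH2 → C:1 H:2 Cl:1
  CH2 → C:1 H:2
  CH2 → C:1 H:2
  CH2 → C:1 H:2
  CH2 → C:1 H:2
  CH2 → C:1 H:2
  CH2SH → C:1 H:3 S:1
Element totals:
  C: 7
  H: 15
  Cl: 1
  S: 1
Molecular formula: C7H15ClS.
  M = 7(12.011) + 15(1.008) + 35.45 + 32.06
    = 84.077 + 15.120 + 35.450 + 32.060 = 166.707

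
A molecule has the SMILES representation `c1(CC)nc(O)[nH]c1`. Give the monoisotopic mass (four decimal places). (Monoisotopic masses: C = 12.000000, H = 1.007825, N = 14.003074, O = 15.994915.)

112.0637

Atom tally by fragment:
  imidazole ring core → C:3 H:4 N:2
  (− 2 ring H displaced by substituents)
  + C2H5 → C:2 H:5
  + OH → O:1 H:1
Element totals:
  C: 5
  H: 8
  N: 2
  O: 1
Molecular formula: C5H8N2O.
  M = 5(12.0) + 8(1.007825) + 2(14.003074) + 15.994915
    = 60.000000 + 8.062600 + 28.006148 + 15.994915 = 112.063663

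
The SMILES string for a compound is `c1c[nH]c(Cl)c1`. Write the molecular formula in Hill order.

Atom tally by fragment:
  pyrrole ring core → C:4 H:5 N:1
  (− 1 ring H displaced by substituents)
  + Cl → Cl:1
Element totals:
  C: 4
  H: 4
  Cl: 1
  N: 1

C4H4ClN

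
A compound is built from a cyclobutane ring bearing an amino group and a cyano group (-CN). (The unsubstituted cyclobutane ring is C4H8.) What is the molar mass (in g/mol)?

96.13 g/mol

Atom tally by fragment:
  cyclobutane ring core → C:4 H:8
  (− 2 ring H displaced by substituents)
  + NH2 → N:1 H:2
  + CN → C:1 N:1
Element totals:
  C: 5
  H: 8
  N: 2
Molecular formula: C5H8N2.
  M = 5(12.011) + 8(1.008) + 2(14.007)
    = 60.055 + 8.064 + 28.014 = 96.133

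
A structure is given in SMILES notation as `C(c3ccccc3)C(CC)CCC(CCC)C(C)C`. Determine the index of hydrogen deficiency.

Atom tally by fragment:
  C6H5CH2 → C:7 H:7
  CH(C2H5) → C:3 H:6
  CH2 → C:1 H:2
  CH2 → C:1 H:2
  CH(CH2CH2CH3) → C:4 H:8
  CH(CH3) → C:2 H:4
  CH3 → C:1 H:3
Element totals:
  C: 19
  H: 32
Molecular formula: C19H32.
DoU = (2C + 2 + N − H − X) / 2 = (2·19 + 2 + 0 − 32 − 0) / 2 = 4.

4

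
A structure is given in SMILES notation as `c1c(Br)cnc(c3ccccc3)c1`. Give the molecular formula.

C11H8BrN

Atom tally by fragment:
  pyridine ring core → C:5 H:5 N:1
  (− 2 ring H displaced by substituents)
  + Br → Br:1
  + C6H5 → C:6 H:5
Element totals:
  C: 11
  H: 8
  Br: 1
  N: 1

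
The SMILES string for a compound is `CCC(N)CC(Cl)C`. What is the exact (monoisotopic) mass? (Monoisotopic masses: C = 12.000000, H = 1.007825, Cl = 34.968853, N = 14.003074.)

Atom tally by fragment:
  CH3 → C:1 H:3
  CH2 → C:1 H:2
  CH(NH2) → C:1 H:3 N:1
  CH2 → C:1 H:2
  CH(Cl) → C:1 H:1 Cl:1
  CH3 → C:1 H:3
Element totals:
  C: 6
  H: 14
  Cl: 1
  N: 1
Molecular formula: C6H14ClN.
  M = 6(12.0) + 14(1.007825) + 34.968853 + 14.003074
    = 72.000000 + 14.109550 + 34.968853 + 14.003074 = 135.081477

135.0815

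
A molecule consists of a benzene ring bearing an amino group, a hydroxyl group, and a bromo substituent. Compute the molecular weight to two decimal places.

Atom tally by fragment:
  benzene ring core → C:6 H:6
  (− 3 ring H displaced by substituents)
  + NH2 → N:1 H:2
  + OH → O:1 H:1
  + Br → Br:1
Element totals:
  C: 6
  H: 6
  Br: 1
  N: 1
  O: 1
Molecular formula: C6H6BrNO.
  M = 6(12.011) + 6(1.008) + 79.904 + 14.007 + 15.999
    = 72.066 + 6.048 + 79.904 + 14.007 + 15.999 = 188.024

188.02 g/mol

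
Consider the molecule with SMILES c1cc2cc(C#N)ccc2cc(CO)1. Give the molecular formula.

Atom tally by fragment:
  naphthalene ring system core → C:10 H:8
  (− 2 ring H displaced by substituents)
  + CN → C:1 N:1
  + CH2OH → C:1 H:3 O:1
Element totals:
  C: 12
  H: 9
  N: 1
  O: 1

C12H9NO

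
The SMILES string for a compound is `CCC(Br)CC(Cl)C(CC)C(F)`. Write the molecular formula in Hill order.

Atom tally by fragment:
  CH3 → C:1 H:3
  CH2 → C:1 H:2
  CH(Br) → C:1 H:1 Br:1
  CH2 → C:1 H:2
  CH(Cl) → C:1 H:1 Cl:1
  CH(C2H5) → C:3 H:6
  CH2F → C:1 H:2 F:1
Element totals:
  C: 9
  H: 17
  Br: 1
  Cl: 1
  F: 1

C9H17BrClF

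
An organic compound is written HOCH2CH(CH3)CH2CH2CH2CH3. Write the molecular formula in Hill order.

C7H16O

Atom tally by fragment:
  HOCH2 → C:1 H:3 O:1
  CH(CH3) → C:2 H:4
  CH2 → C:1 H:2
  CH2 → C:1 H:2
  CH2 → C:1 H:2
  CH3 → C:1 H:3
Element totals:
  C: 7
  H: 16
  O: 1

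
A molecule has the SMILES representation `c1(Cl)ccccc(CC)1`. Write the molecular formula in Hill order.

C8H9Cl

Atom tally by fragment:
  benzene ring core → C:6 H:6
  (− 2 ring H displaced by substituents)
  + Cl → Cl:1
  + C2H5 → C:2 H:5
Element totals:
  C: 8
  H: 9
  Cl: 1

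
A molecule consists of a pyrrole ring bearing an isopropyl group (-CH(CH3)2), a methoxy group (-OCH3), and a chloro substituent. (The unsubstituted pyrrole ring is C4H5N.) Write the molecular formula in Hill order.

Atom tally by fragment:
  pyrrole ring core → C:4 H:5 N:1
  (− 3 ring H displaced by substituents)
  + CH(CH3)2 → C:3 H:7
  + OCH3 → C:1 H:3 O:1
  + Cl → Cl:1
Element totals:
  C: 8
  H: 12
  Cl: 1
  N: 1
  O: 1

C8H12ClNO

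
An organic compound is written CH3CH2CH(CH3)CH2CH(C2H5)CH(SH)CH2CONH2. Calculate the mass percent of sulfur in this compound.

Atom tally by fragment:
  CH3 → C:1 H:3
  CH2 → C:1 H:2
  CH(CH3) → C:2 H:4
  CH2 → C:1 H:2
  CH(C2H5) → C:3 H:6
  CH(SH) → C:1 H:2 S:1
  CH2CONH2 → C:2 H:4 O:1 N:1
Element totals:
  C: 11
  H: 23
  N: 1
  O: 1
  S: 1
Molecular formula: C11H23NOS.
Molar mass = 217.371 g/mol.
Mass from S: 1 × 32.06 = 32.060 g/mol.
%S = 32.060 / 217.371 × 100 = 14.75%.

14.75%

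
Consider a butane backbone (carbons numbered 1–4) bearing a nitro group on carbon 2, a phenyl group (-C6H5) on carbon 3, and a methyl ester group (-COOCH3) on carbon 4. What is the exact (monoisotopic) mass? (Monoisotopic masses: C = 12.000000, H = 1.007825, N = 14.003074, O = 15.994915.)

237.1001

Atom tally by fragment:
  CH3 → C:1 H:3
  CH(NO2) → C:1 H:1 N:1 O:2
  CH(C6H5) → C:7 H:6
  CH2COOCH3 → C:3 H:5 O:2
Element totals:
  C: 12
  H: 15
  N: 1
  O: 4
Molecular formula: C12H15NO4.
  M = 12(12.0) + 15(1.007825) + 14.003074 + 4(15.994915)
    = 144.000000 + 15.117375 + 14.003074 + 63.979660 = 237.100109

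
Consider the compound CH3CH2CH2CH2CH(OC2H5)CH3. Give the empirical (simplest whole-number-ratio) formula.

Element totals:
  C: 8
  H: 18
  O: 1
Molecular formula: C8H18O.
gcd of subscripts (8, 18, 1) = 1, so the empirical formula equals the molecular formula.

C8H18O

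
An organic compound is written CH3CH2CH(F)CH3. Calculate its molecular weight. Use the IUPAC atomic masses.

76.11 g/mol

Atom tally by fragment:
  CH3 → C:1 H:3
  CH2 → C:1 H:2
  CH(F) → C:1 H:1 F:1
  CH3 → C:1 H:3
Element totals:
  C: 4
  H: 9
  F: 1
Molecular formula: C4H9F.
  M = 4(12.011) + 9(1.008) + 18.998
    = 48.044 + 9.072 + 18.998 = 76.114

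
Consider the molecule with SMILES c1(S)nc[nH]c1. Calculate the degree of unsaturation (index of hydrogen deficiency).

3

Atom tally by fragment:
  imidazole ring core → C:3 H:4 N:2
  (− 1 ring H displaced by substituents)
  + SH → S:1 H:1
Element totals:
  C: 3
  H: 4
  N: 2
  S: 1
Molecular formula: C3H4N2S.
DoU = (2C + 2 + N − H − X) / 2 = (2·3 + 2 + 2 − 4 − 0) / 2 = 3.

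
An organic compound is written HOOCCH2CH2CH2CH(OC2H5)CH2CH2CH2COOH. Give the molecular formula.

C11H20O5

Atom tally by fragment:
  HOOCCH2 → C:2 H:3 O:2
  CH2 → C:1 H:2
  CH2 → C:1 H:2
  CH(OC2H5) → C:3 H:6 O:1
  CH2 → C:1 H:2
  CH2 → C:1 H:2
  CH2COOH → C:2 H:3 O:2
Element totals:
  C: 11
  H: 20
  O: 5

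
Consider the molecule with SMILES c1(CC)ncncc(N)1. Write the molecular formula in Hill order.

C6H9N3

Atom tally by fragment:
  pyrimidine ring core → C:4 H:4 N:2
  (− 2 ring H displaced by substituents)
  + C2H5 → C:2 H:5
  + NH2 → N:1 H:2
Element totals:
  C: 6
  H: 9
  N: 3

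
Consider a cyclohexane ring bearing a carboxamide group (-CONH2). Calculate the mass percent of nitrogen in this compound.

Atom tally by fragment:
  cyclohexane ring core → C:6 H:12
  (− 1 ring H displaced by substituents)
  + CONH2 → C:1 H:2 O:1 N:1
Element totals:
  C: 7
  H: 13
  N: 1
  O: 1
Molecular formula: C7H13NO.
Molar mass = 127.187 g/mol.
Mass from N: 1 × 14.007 = 14.007 g/mol.
%N = 14.007 / 127.187 × 100 = 11.01%.

11.01%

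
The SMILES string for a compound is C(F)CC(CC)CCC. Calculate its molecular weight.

Atom tally by fragment:
  FCH2 → C:1 H:2 F:1
  CH2 → C:1 H:2
  CH(C2H5) → C:3 H:6
  CH2 → C:1 H:2
  CH2 → C:1 H:2
  CH3 → C:1 H:3
Element totals:
  C: 8
  H: 17
  F: 1
Molecular formula: C8H17F.
  M = 8(12.011) + 17(1.008) + 18.998
    = 96.088 + 17.136 + 18.998 = 132.222

132.22 g/mol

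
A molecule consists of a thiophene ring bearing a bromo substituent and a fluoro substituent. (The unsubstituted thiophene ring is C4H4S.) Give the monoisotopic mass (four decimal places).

179.9045

Atom tally by fragment:
  thiophene ring core → C:4 H:4 S:1
  (− 2 ring H displaced by substituents)
  + Br → Br:1
  + F → F:1
Element totals:
  C: 4
  H: 2
  Br: 1
  F: 1
  S: 1
Molecular formula: C4H2BrFS.
  M = 4(12.0) + 2(1.007825) + 78.918338 + 18.998403 + 31.972071
    = 48.000000 + 2.015650 + 78.918338 + 18.998403 + 31.972071 = 179.904462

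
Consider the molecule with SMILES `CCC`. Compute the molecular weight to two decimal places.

Atom tally by fragment:
  CH3 → C:1 H:3
  CH2 → C:1 H:2
  CH3 → C:1 H:3
Element totals:
  C: 3
  H: 8
Molecular formula: C3H8.
  M = 3(12.011) + 8(1.008)
    = 36.033 + 8.064 = 44.097

44.10 g/mol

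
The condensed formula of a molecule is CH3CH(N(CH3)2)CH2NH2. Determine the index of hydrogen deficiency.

0

Atom tally by fragment:
  CH3 → C:1 H:3
  CH(N(CH3)2) → C:3 H:7 N:1
  CH2NH2 → C:1 H:4 N:1
Element totals:
  C: 5
  H: 14
  N: 2
Molecular formula: C5H14N2.
DoU = (2C + 2 + N − H − X) / 2 = (2·5 + 2 + 2 − 14 − 0) / 2 = 0.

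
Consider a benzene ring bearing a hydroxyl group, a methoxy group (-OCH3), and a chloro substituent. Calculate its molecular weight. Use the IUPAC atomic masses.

158.58 g/mol

Atom tally by fragment:
  benzene ring core → C:6 H:6
  (− 3 ring H displaced by substituents)
  + OH → O:1 H:1
  + OCH3 → C:1 H:3 O:1
  + Cl → Cl:1
Element totals:
  C: 7
  H: 7
  Cl: 1
  O: 2
Molecular formula: C7H7ClO2.
  M = 7(12.011) + 7(1.008) + 35.45 + 2(15.999)
    = 84.077 + 7.056 + 35.450 + 31.998 = 158.581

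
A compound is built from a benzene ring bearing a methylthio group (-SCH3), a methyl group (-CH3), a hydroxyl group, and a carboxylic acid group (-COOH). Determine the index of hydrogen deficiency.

Atom tally by fragment:
  benzene ring core → C:6 H:6
  (− 4 ring H displaced by substituents)
  + SCH3 → C:1 H:3 S:1
  + CH3 → C:1 H:3
  + OH → O:1 H:1
  + COOH → C:1 H:1 O:2
Element totals:
  C: 9
  H: 10
  O: 3
  S: 1
Molecular formula: C9H10O3S.
DoU = (2C + 2 + N − H − X) / 2 = (2·9 + 2 + 0 − 10 − 0) / 2 = 5.

5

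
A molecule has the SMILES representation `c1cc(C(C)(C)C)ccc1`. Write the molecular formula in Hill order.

C10H14

Atom tally by fragment:
  benzene ring core → C:6 H:6
  (− 1 ring H displaced by substituents)
  + C(CH3)3 → C:4 H:9
Element totals:
  C: 10
  H: 14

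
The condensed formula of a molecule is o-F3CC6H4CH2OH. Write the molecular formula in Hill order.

Element totals:
  C: 8
  H: 7
  F: 3
  O: 1

C8H7F3O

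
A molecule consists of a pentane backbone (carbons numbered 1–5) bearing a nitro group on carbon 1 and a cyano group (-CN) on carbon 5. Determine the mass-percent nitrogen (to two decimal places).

Atom tally by fragment:
  O2NCH2 → C:1 H:2 N:1 O:2
  CH2 → C:1 H:2
  CH2 → C:1 H:2
  CH2 → C:1 H:2
  CH2CN → C:2 H:2 N:1
Element totals:
  C: 6
  H: 10
  N: 2
  O: 2
Molecular formula: C6H10N2O2.
Molar mass = 142.158 g/mol.
Mass from N: 2 × 14.007 = 28.014 g/mol.
%N = 28.014 / 142.158 × 100 = 19.71%.

19.71%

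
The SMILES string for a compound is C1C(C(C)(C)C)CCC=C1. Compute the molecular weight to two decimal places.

138.25 g/mol

Atom tally by fragment:
  cyclohexene ring core → C:6 H:10
  (− 1 ring H displaced by substituents)
  + C(CH3)3 → C:4 H:9
Element totals:
  C: 10
  H: 18
Molecular formula: C10H18.
  M = 10(12.011) + 18(1.008)
    = 120.110 + 18.144 = 138.254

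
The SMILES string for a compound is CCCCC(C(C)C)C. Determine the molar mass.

Atom tally by fragment:
  CH3 → C:1 H:3
  CH2 → C:1 H:2
  CH2 → C:1 H:2
  CH2 → C:1 H:2
  CH(CH(CH3)2) → C:4 H:8
  CH3 → C:1 H:3
Element totals:
  C: 9
  H: 20
Molecular formula: C9H20.
  M = 9(12.011) + 20(1.008)
    = 108.099 + 20.160 = 128.259

128.26 g/mol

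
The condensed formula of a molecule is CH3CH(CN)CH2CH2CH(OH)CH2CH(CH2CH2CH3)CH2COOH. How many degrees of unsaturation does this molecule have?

Atom tally by fragment:
  CH3 → C:1 H:3
  CH(CN) → C:2 H:1 N:1
  CH2 → C:1 H:2
  CH2 → C:1 H:2
  CH(OH) → C:1 H:2 O:1
  CH2 → C:1 H:2
  CH(CH2CH2CH3) → C:4 H:8
  CH2COOH → C:2 H:3 O:2
Element totals:
  C: 13
  H: 23
  N: 1
  O: 3
Molecular formula: C13H23NO3.
DoU = (2C + 2 + N − H − X) / 2 = (2·13 + 2 + 1 − 23 − 0) / 2 = 3.

3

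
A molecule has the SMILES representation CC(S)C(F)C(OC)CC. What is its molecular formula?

C7H15FOS

Atom tally by fragment:
  CH3 → C:1 H:3
  CH(SH) → C:1 H:2 S:1
  CH(F) → C:1 H:1 F:1
  CH(OCH3) → C:2 H:4 O:1
  CH2 → C:1 H:2
  CH3 → C:1 H:3
Element totals:
  C: 7
  H: 15
  F: 1
  O: 1
  S: 1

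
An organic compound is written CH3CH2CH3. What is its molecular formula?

C3H8

Atom tally by fragment:
  CH3 → C:1 H:3
  CH2 → C:1 H:2
  CH3 → C:1 H:3
Element totals:
  C: 3
  H: 8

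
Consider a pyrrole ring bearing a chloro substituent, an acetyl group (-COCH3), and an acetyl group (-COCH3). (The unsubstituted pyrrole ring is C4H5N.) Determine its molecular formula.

C8H8ClNO2

Atom tally by fragment:
  pyrrole ring core → C:4 H:5 N:1
  (− 3 ring H displaced by substituents)
  + Cl → Cl:1
  + COCH3 → C:2 H:3 O:1
  + COCH3 → C:2 H:3 O:1
Element totals:
  C: 8
  H: 8
  Cl: 1
  N: 1
  O: 2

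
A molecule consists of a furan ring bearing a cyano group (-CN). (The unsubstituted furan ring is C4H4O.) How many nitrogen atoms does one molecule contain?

Atom tally by fragment:
  furan ring core → C:4 H:4 O:1
  (− 1 ring H displaced by substituents)
  + CN → C:1 N:1
Element totals:
  C: 5
  H: 3
  N: 1
  O: 1

1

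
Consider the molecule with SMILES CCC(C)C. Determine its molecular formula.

C5H12

Atom tally by fragment:
  CH3 → C:1 H:3
  CH2 → C:1 H:2
  CH(CH3) → C:2 H:4
  CH3 → C:1 H:3
Element totals:
  C: 5
  H: 12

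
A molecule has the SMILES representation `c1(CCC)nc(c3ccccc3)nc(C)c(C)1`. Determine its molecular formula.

Atom tally by fragment:
  pyrimidine ring core → C:4 H:4 N:2
  (− 4 ring H displaced by substituents)
  + CH2CH2CH3 → C:3 H:7
  + C6H5 → C:6 H:5
  + CH3 → C:1 H:3
  + CH3 → C:1 H:3
Element totals:
  C: 15
  H: 18
  N: 2

C15H18N2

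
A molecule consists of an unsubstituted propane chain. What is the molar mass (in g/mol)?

44.10 g/mol

Atom tally by fragment:
  CH3 → C:1 H:3
  CH2 → C:1 H:2
  CH3 → C:1 H:3
Element totals:
  C: 3
  H: 8
Molecular formula: C3H8.
  M = 3(12.011) + 8(1.008)
    = 36.033 + 8.064 = 44.097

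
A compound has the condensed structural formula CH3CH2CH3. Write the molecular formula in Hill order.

C3H8

Element totals:
  C: 3
  H: 8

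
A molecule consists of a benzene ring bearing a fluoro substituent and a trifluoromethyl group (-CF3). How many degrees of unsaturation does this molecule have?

4

Atom tally by fragment:
  benzene ring core → C:6 H:6
  (− 2 ring H displaced by substituents)
  + F → F:1
  + CF3 → C:1 F:3
Element totals:
  C: 7
  H: 4
  F: 4
Molecular formula: C7H4F4.
DoU = (2C + 2 + N − H − X) / 2 = (2·7 + 2 + 0 − 4 − 4) / 2 = 4.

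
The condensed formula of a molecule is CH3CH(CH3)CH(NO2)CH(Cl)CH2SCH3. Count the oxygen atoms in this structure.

Atom tally by fragment:
  CH3 → C:1 H:3
  CH(CH3) → C:2 H:4
  CH(NO2) → C:1 H:1 N:1 O:2
  CH(Cl) → C:1 H:1 Cl:1
  CH2SCH3 → C:2 H:5 S:1
Element totals:
  C: 7
  H: 14
  Cl: 1
  N: 1
  O: 2
  S: 1

2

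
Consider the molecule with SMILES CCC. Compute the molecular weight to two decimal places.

Atom tally by fragment:
  CH3 → C:1 H:3
  CH2 → C:1 H:2
  CH3 → C:1 H:3
Element totals:
  C: 3
  H: 8
Molecular formula: C3H8.
  M = 3(12.011) + 8(1.008)
    = 36.033 + 8.064 = 44.097

44.10 g/mol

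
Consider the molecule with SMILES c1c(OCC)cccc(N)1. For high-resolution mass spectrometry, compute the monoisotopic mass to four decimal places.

137.0841

Atom tally by fragment:
  benzene ring core → C:6 H:6
  (− 2 ring H displaced by substituents)
  + OC2H5 → C:2 H:5 O:1
  + NH2 → N:1 H:2
Element totals:
  C: 8
  H: 11
  N: 1
  O: 1
Molecular formula: C8H11NO.
  M = 8(12.0) + 11(1.007825) + 14.003074 + 15.994915
    = 96.000000 + 11.086075 + 14.003074 + 15.994915 = 137.084064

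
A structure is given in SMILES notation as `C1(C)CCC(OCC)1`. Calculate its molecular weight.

114.19 g/mol

Atom tally by fragment:
  cyclobutane ring core → C:4 H:8
  (− 2 ring H displaced by substituents)
  + CH3 → C:1 H:3
  + OC2H5 → C:2 H:5 O:1
Element totals:
  C: 7
  H: 14
  O: 1
Molecular formula: C7H14O.
  M = 7(12.011) + 14(1.008) + 15.999
    = 84.077 + 14.112 + 15.999 = 114.188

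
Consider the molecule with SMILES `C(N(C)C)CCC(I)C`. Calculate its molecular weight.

241.12 g/mol

Atom tally by fragment:
  (CH3)2NCH2 → C:3 H:8 N:1
  CH2 → C:1 H:2
  CH2 → C:1 H:2
  CH(I) → C:1 H:1 I:1
  CH3 → C:1 H:3
Element totals:
  C: 7
  H: 16
  I: 1
  N: 1
Molecular formula: C7H16IN.
  M = 7(12.011) + 16(1.008) + 126.904 + 14.007
    = 84.077 + 16.128 + 126.904 + 14.007 = 241.116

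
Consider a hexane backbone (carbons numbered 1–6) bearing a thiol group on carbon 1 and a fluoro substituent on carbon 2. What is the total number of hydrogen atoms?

13

Atom tally by fragment:
  HSCH2 → C:1 H:3 S:1
  CH(F) → C:1 H:1 F:1
  CH2 → C:1 H:2
  CH2 → C:1 H:2
  CH2 → C:1 H:2
  CH3 → C:1 H:3
Element totals:
  C: 6
  H: 13
  F: 1
  S: 1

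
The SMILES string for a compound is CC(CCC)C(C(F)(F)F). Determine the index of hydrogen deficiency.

Atom tally by fragment:
  CH3 → C:1 H:3
  CH(CH2CH2CH3) → C:4 H:8
  CH2CF3 → C:2 H:2 F:3
Element totals:
  C: 7
  H: 13
  F: 3
Molecular formula: C7H13F3.
DoU = (2C + 2 + N − H − X) / 2 = (2·7 + 2 + 0 − 13 − 3) / 2 = 0.

0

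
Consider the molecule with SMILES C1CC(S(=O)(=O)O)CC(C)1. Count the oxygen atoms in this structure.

Atom tally by fragment:
  cyclopentane ring core → C:5 H:10
  (− 2 ring H displaced by substituents)
  + SO3H → S:1 O:3 H:1
  + CH3 → C:1 H:3
Element totals:
  C: 6
  H: 12
  O: 3
  S: 1

3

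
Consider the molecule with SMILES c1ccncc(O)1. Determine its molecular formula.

C5H5NO

Atom tally by fragment:
  pyridine ring core → C:5 H:5 N:1
  (− 1 ring H displaced by substituents)
  + OH → O:1 H:1
Element totals:
  C: 5
  H: 5
  N: 1
  O: 1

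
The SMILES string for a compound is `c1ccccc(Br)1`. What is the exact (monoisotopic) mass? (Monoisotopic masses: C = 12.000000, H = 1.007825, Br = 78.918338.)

Atom tally by fragment:
  benzene ring core → C:6 H:6
  (− 1 ring H displaced by substituents)
  + Br → Br:1
Element totals:
  C: 6
  H: 5
  Br: 1
Molecular formula: C6H5Br.
  M = 6(12.0) + 5(1.007825) + 78.918338
    = 72.000000 + 5.039125 + 78.918338 = 155.957463

155.9575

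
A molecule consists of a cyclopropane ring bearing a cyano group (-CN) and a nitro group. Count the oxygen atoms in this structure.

2

Atom tally by fragment:
  cyclopropane ring core → C:3 H:6
  (− 2 ring H displaced by substituents)
  + CN → C:1 N:1
  + NO2 → N:1 O:2
Element totals:
  C: 4
  H: 4
  N: 2
  O: 2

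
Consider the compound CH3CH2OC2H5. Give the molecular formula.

C4H10O

Element totals:
  C: 4
  H: 10
  O: 1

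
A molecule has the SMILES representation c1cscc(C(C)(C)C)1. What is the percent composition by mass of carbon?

68.51%

Atom tally by fragment:
  thiophene ring core → C:4 H:4 S:1
  (− 1 ring H displaced by substituents)
  + C(CH3)3 → C:4 H:9
Element totals:
  C: 8
  H: 12
  S: 1
Molecular formula: C8H12S.
Molar mass = 140.244 g/mol.
Mass from C: 8 × 12.011 = 96.088 g/mol.
%C = 96.088 / 140.244 × 100 = 68.51%.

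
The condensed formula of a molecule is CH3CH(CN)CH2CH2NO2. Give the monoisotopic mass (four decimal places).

Atom tally by fragment:
  CH3 → C:1 H:3
  CH(CN) → C:2 H:1 N:1
  CH2 → C:1 H:2
  CH2NO2 → C:1 H:2 N:1 O:2
Element totals:
  C: 5
  H: 8
  N: 2
  O: 2
Molecular formula: C5H8N2O2.
  M = 5(12.0) + 8(1.007825) + 2(14.003074) + 2(15.994915)
    = 60.000000 + 8.062600 + 28.006148 + 31.989830 = 128.058578

128.0586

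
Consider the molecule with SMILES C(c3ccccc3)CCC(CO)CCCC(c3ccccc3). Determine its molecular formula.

C21H28O

Atom tally by fragment:
  C6H5CH2 → C:7 H:7
  CH2 → C:1 H:2
  CH2 → C:1 H:2
  CH(CH2OH) → C:2 H:4 O:1
  CH2 → C:1 H:2
  CH2 → C:1 H:2
  CH2 → C:1 H:2
  CH2C6H5 → C:7 H:7
Element totals:
  C: 21
  H: 28
  O: 1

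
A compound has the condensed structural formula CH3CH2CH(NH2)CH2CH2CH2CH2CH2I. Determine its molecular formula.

C8H18IN

Element totals:
  C: 8
  H: 18
  I: 1
  N: 1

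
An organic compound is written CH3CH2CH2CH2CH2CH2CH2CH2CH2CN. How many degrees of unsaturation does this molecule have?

2

Element totals:
  C: 10
  H: 19
  N: 1
Molecular formula: C10H19N.
DoU = (2C + 2 + N − H − X) / 2 = (2·10 + 2 + 1 − 19 − 0) / 2 = 2.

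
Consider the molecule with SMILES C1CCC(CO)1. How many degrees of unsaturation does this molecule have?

Atom tally by fragment:
  cyclobutane ring core → C:4 H:8
  (− 1 ring H displaced by substituents)
  + CH2OH → C:1 H:3 O:1
Element totals:
  C: 5
  H: 10
  O: 1
Molecular formula: C5H10O.
DoU = (2C + 2 + N − H − X) / 2 = (2·5 + 2 + 0 − 10 − 0) / 2 = 1.

1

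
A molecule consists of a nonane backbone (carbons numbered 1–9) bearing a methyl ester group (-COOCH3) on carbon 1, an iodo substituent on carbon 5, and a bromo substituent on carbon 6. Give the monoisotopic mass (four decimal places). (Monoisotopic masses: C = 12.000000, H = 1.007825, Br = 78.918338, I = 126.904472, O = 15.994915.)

389.9691

Atom tally by fragment:
  CH3OOCCH2 → C:3 H:5 O:2
  CH2 → C:1 H:2
  CH2 → C:1 H:2
  CH2 → C:1 H:2
  CH(I) → C:1 H:1 I:1
  CH(Br) → C:1 H:1 Br:1
  CH2 → C:1 H:2
  CH2 → C:1 H:2
  CH3 → C:1 H:3
Element totals:
  C: 11
  H: 20
  Br: 1
  I: 1
  O: 2
Molecular formula: C11H20BrIO2.
  M = 11(12.0) + 20(1.007825) + 78.918338 + 126.904472 + 2(15.994915)
    = 132.000000 + 20.156500 + 78.918338 + 126.904472 + 31.989830 = 389.969140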